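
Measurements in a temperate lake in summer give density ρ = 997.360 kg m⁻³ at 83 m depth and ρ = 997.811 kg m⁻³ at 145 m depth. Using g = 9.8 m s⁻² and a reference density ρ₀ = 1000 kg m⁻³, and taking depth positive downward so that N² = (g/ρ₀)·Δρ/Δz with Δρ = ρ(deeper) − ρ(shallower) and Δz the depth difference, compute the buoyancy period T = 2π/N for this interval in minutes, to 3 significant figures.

Δρ = 997.811 − 997.360 = 0.451 kg m⁻³ over Δz = 145 − 83 = 62 m.
N² = (9.8/1000) × (0.451/62) = 7.1287 × 10⁻⁵ s⁻².
N = √(7.1287 × 10⁻⁵) = 8.4432 × 10⁻³ rad s⁻¹, so T = 2π/N = 744.17 s = 12.403 min ≈ 12.4 min.

12.4 min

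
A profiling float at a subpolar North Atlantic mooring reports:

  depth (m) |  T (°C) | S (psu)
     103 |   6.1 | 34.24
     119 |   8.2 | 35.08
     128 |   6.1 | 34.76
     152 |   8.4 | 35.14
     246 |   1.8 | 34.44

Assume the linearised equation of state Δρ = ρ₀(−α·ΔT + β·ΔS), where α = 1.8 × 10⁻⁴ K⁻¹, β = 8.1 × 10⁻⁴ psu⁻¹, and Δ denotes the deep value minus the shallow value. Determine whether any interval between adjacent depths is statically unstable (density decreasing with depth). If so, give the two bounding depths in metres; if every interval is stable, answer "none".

128–152 m

Evaluate Δρ/ρ₀ = −αΔT + βΔS across each adjacent pair:
  103–119 m: −αΔT+βΔS = −(1.8 × 10⁻⁴)(+2.1)+(8.1 × 10⁻⁴)(+0.84) = 3.0 × 10⁻⁴ → stable
  119–128 m: −αΔT+βΔS = −(1.8 × 10⁻⁴)(-2.1)+(8.1 × 10⁻⁴)(-0.32) = 1.2 × 10⁻⁴ → stable
  128–152 m: −αΔT+βΔS = −(1.8 × 10⁻⁴)(+2.3)+(8.1 × 10⁻⁴)(+0.38) = -1.1 × 10⁻⁴ → UNSTABLE
  152–246 m: −αΔT+βΔS = −(1.8 × 10⁻⁴)(-6.6)+(8.1 × 10⁻⁴)(-0.70) = 6.2 × 10⁻⁴ → stable
The 128–152 m interval has Δρ < 0: lighter water underlies denser water.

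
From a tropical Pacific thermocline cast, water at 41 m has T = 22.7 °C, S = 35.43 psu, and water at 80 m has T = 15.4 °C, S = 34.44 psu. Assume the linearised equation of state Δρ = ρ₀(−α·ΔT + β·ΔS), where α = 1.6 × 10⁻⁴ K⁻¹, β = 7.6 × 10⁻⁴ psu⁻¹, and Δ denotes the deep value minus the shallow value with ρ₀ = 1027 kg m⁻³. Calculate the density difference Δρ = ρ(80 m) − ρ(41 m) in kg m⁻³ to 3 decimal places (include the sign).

+0.427 kg m⁻³

ΔT = -7.3 K, ΔS = -0.99 psu (deep − shallow).
Δρ/ρ₀ = −(1.6 × 10⁻⁴)(-7.3) + (7.6 × 10⁻⁴)(-0.99) = 4.156 × 10⁻⁴.
Δρ = 1027 × (4.156 × 10⁻⁴) = +0.427 kg m⁻³.
Positive Δρ: denser below, stable.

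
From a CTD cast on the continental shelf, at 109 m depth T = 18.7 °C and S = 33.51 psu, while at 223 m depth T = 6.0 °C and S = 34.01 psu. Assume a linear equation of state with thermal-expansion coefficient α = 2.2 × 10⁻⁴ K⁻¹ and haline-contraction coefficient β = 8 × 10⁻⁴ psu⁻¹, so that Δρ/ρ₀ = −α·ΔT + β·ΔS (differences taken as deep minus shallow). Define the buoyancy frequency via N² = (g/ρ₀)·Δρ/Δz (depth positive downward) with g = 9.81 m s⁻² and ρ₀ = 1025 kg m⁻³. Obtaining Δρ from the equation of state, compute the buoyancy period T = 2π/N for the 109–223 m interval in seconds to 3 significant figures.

379 s

ΔT = -12.7 K, ΔS = +0.50 psu (deep − shallow).
Δρ/ρ₀ = −αΔT + βΔS = 2.794 × 10⁻³ + 4.00 × 10⁻⁴ = 3.194 × 10⁻³, so Δρ ≈ 3.274 kg m⁻³.
N² = (g/ρ₀)·Δρ/Δz = g·(Δρ/ρ₀)/Δz = 9.81 × 3.194 × 10⁻³ / 114 = 2.7485 × 10⁻⁴ s⁻².
N = √(2.7485 × 10⁻⁴) = 0.016579 rad s⁻¹ → T = 2π/N = 378.98 s ≈ 379 s.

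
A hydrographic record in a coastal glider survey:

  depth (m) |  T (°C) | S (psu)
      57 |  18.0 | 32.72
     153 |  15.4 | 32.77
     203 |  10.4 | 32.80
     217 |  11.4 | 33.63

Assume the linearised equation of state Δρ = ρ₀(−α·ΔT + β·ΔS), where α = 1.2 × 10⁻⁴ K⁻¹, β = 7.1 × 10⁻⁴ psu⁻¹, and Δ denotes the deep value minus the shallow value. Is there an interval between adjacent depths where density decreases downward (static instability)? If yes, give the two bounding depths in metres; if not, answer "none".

none

Evaluate Δρ/ρ₀ = −αΔT + βΔS across each adjacent pair:
  57–153 m: −αΔT+βΔS = −(1.2 × 10⁻⁴)(-2.6)+(7.1 × 10⁻⁴)(+0.05) = 3.5 × 10⁻⁴ → stable
  153–203 m: −αΔT+βΔS = −(1.2 × 10⁻⁴)(-5.0)+(7.1 × 10⁻⁴)(+0.03) = 6.2 × 10⁻⁴ → stable
  203–217 m: −αΔT+βΔS = −(1.2 × 10⁻⁴)(+1.0)+(7.1 × 10⁻⁴)(+0.83) = 4.7 × 10⁻⁴ → stable
Every interval has Δρ > 0: the column is stably stratified throughout.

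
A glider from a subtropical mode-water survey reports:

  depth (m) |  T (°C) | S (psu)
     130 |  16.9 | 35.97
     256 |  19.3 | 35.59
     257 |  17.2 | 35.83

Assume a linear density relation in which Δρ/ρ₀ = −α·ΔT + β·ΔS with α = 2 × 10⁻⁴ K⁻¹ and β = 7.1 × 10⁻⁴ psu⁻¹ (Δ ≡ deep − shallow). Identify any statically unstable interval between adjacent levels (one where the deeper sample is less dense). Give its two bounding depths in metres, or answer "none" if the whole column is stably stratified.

Evaluate Δρ/ρ₀ = −αΔT + βΔS across each adjacent pair:
  130–256 m: −αΔT+βΔS = −(2 × 10⁻⁴)(+2.4)+(7.1 × 10⁻⁴)(-0.38) = -7.5 × 10⁻⁴ → UNSTABLE
  256–257 m: −αΔT+βΔS = −(2 × 10⁻⁴)(-2.1)+(7.1 × 10⁻⁴)(+0.24) = 5.9 × 10⁻⁴ → stable
The 130–256 m interval has Δρ < 0: lighter water underlies denser water.

130–256 m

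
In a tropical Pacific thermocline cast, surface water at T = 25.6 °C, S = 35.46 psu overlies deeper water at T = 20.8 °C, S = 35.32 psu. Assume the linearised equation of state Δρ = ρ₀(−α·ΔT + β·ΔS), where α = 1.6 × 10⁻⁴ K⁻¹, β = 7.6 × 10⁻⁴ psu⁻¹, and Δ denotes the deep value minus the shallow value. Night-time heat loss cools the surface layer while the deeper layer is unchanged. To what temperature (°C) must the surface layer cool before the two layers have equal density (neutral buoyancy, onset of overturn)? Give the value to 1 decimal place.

21.5 °C

Neutral buoyancy requires Δρ = 0, i.e. −α(T_deep − T_surf′) + β(S_deep − S_surf) = 0.
T_surf′ = T_deep − (β/α)·ΔS = 20.8 − (7.6 × 10⁻⁴/1.6 × 10⁻⁴)·(-0.14) = 21.465 °C.
Cooling required: 25.6 − (21.465) = 4.135 °C.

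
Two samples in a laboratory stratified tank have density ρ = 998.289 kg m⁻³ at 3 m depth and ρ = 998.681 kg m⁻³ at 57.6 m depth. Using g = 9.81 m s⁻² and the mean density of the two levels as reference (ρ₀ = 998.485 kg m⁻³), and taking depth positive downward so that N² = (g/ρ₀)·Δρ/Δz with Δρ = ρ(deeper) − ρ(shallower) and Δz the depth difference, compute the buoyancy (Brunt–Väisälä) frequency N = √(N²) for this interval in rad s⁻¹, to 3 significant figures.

Δρ = 998.681 − 998.289 = 0.392 kg m⁻³ over Δz = 57.6 − 3 = 54.6 m.
N² = (9.81/998.485) × (0.392/54.6) = 7.0538 × 10⁻⁵ s⁻².
N = √(7.0538 × 10⁻⁵) = 8.3987 × 10⁻³ rad s⁻¹ ≈ 8.40 × 10⁻³ rad s⁻¹.

8.40 × 10⁻³ rad s⁻¹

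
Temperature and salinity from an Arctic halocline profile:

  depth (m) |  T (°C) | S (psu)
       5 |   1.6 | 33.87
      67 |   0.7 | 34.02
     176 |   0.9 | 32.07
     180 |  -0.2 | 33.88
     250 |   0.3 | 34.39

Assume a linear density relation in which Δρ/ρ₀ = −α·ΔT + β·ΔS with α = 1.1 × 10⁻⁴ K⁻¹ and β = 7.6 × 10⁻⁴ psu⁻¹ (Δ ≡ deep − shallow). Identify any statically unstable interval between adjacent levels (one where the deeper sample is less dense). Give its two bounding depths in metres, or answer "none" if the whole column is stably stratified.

Evaluate Δρ/ρ₀ = −αΔT + βΔS across each adjacent pair:
  5–67 m: −αΔT+βΔS = −(1.1 × 10⁻⁴)(-0.9)+(7.6 × 10⁻⁴)(+0.15) = 2.1 × 10⁻⁴ → stable
  67–176 m: −αΔT+βΔS = −(1.1 × 10⁻⁴)(+0.2)+(7.6 × 10⁻⁴)(-1.95) = -1.5 × 10⁻³ → UNSTABLE
  176–180 m: −αΔT+βΔS = −(1.1 × 10⁻⁴)(-1.1)+(7.6 × 10⁻⁴)(+1.81) = 1.5 × 10⁻³ → stable
  180–250 m: −αΔT+βΔS = −(1.1 × 10⁻⁴)(+0.5)+(7.6 × 10⁻⁴)(+0.51) = 3.3 × 10⁻⁴ → stable
The 67–176 m interval has Δρ < 0: lighter water underlies denser water.

67–176 m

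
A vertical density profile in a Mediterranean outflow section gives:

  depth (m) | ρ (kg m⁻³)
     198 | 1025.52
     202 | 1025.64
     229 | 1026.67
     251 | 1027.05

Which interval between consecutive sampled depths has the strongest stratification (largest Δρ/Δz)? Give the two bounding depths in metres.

202–229 m

Compute the density gradient over each adjacent pair:
  198–202 m: Δρ/Δz = 0.12/4 = 0.030 kg m⁻⁴
  202–229 m: Δρ/Δz = 1.03/27 = 0.038 kg m⁻⁴
  229–251 m: Δρ/Δz = 0.38/22 = 0.017 kg m⁻⁴
The largest gradient is in the 202–229 m interval — the pycnocline.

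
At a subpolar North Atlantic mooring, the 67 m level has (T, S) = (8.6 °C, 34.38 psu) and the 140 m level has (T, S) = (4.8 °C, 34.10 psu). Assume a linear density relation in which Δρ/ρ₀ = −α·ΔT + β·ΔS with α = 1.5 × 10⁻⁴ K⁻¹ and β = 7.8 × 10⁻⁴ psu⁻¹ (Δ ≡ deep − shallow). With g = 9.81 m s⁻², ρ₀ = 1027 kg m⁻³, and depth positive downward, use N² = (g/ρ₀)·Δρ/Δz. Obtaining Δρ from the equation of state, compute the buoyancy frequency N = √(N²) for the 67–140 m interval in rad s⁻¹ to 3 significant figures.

6.87 × 10⁻³ rad s⁻¹

ΔT = -3.8 K, ΔS = -0.28 psu (deep − shallow).
Δρ/ρ₀ = −αΔT + βΔS = 5.70 × 10⁻⁴ − 2.184 × 10⁻⁴ = 3.516 × 10⁻⁴, so Δρ ≈ 0.3611 kg m⁻³.
N² = (g/ρ₀)·Δρ/Δz = g·(Δρ/ρ₀)/Δz = 9.81 × 3.516 × 10⁻⁴ / 73 = 4.7249 × 10⁻⁵ s⁻².
N = √(4.7249 × 10⁻⁵) = 6.8738 × 10⁻³ rad s⁻¹ ≈ 6.87 × 10⁻³ rad s⁻¹.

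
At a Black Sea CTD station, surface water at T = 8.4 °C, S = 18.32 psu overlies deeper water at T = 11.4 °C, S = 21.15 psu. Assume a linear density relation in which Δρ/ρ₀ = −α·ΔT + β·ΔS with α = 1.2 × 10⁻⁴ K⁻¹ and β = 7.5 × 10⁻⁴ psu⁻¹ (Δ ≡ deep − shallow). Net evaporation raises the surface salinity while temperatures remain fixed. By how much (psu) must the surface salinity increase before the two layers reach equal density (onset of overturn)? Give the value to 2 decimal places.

Neutral buoyancy requires −α(T_deep − T_surf) + β(S_deep − S_surf′) = 0.
S_surf′ = S_deep − (α/β)·ΔT = 21.15 − (1.2 × 10⁻⁴/7.5 × 10⁻⁴)·(+3.0) = 20.6700 psu.
Increase required: 20.6700 − 18.32 = 2.3500 psu.

2.35 psu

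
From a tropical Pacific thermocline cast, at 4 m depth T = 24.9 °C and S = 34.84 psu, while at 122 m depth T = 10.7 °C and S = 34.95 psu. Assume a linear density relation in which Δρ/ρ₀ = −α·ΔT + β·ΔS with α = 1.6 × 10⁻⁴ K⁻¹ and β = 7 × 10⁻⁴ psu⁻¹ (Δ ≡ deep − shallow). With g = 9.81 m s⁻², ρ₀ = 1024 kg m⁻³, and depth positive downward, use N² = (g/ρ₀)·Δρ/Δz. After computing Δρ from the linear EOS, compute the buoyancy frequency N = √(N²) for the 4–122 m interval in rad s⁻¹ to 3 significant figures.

0.0140 rad s⁻¹

ΔT = -14.2 K, ΔS = +0.11 psu (deep − shallow).
Δρ/ρ₀ = −αΔT + βΔS = 2.272 × 10⁻³ + 7.70 × 10⁻⁵ = 2.349 × 10⁻³, so Δρ ≈ 2.405 kg m⁻³.
N² = (g/ρ₀)·Δρ/Δz = g·(Δρ/ρ₀)/Δz = 9.81 × 2.349 × 10⁻³ / 118 = 1.9529 × 10⁻⁴ s⁻².
N = √(1.9529 × 10⁻⁴) = 0.013975 rad s⁻¹ ≈ 0.0140 rad s⁻¹.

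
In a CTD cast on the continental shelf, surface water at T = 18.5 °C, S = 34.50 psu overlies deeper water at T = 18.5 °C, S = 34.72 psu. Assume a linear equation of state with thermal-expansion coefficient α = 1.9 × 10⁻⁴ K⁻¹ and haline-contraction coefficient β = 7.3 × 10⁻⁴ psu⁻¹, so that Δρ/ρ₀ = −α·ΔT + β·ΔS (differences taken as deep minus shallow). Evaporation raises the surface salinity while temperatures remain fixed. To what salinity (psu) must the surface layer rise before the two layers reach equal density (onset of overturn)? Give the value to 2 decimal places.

34.72 psu

Neutral buoyancy requires −α(T_deep − T_surf) + β(S_deep − S_surf′) = 0.
S_surf′ = S_deep − (α/β)·ΔT = 34.72 − (1.9 × 10⁻⁴/7.3 × 10⁻⁴)·(+0.0) = 34.7200 psu.
Increase required: 34.7200 − 34.50 = 0.2200 psu.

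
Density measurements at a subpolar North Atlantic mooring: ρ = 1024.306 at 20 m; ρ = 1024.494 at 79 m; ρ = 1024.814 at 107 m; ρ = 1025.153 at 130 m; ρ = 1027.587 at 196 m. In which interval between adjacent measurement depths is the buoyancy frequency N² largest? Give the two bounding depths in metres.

130–196 m

Compute the density gradient over each adjacent pair:
  20–79 m: Δρ/Δz = 0.188/59 = 3.2 × 10⁻³ kg m⁻⁴
  79–107 m: Δρ/Δz = 0.320/28 = 0.011 kg m⁻⁴
  107–130 m: Δρ/Δz = 0.339/23 = 0.015 kg m⁻⁴
  130–196 m: Δρ/Δz = 2.434/66 = 0.037 kg m⁻⁴
The largest gradient is in the 130–196 m interval — the pycnocline.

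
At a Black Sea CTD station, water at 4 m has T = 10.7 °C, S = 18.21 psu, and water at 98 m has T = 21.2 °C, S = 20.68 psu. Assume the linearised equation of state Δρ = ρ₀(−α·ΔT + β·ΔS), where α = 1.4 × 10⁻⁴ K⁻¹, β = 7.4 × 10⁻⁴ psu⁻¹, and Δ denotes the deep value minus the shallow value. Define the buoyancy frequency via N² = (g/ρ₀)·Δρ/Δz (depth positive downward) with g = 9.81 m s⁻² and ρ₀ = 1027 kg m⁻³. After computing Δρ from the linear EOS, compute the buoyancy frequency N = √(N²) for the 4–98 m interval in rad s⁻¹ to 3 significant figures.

6.11 × 10⁻³ rad s⁻¹

ΔT = +10.5 K, ΔS = +2.47 psu (deep − shallow).
Δρ/ρ₀ = −αΔT + βΔS = -1.47 × 10⁻³ + 1.8278 × 10⁻³ = 3.578 × 10⁻⁴, so Δρ ≈ 0.3675 kg m⁻³.
N² = (g/ρ₀)·Δρ/Δz = g·(Δρ/ρ₀)/Δz = 9.81 × 3.578 × 10⁻⁴ / 94 = 3.7341 × 10⁻⁵ s⁻².
N = √(3.7341 × 10⁻⁵) = 6.1107 × 10⁻³ rad s⁻¹ ≈ 6.11 × 10⁻³ rad s⁻¹.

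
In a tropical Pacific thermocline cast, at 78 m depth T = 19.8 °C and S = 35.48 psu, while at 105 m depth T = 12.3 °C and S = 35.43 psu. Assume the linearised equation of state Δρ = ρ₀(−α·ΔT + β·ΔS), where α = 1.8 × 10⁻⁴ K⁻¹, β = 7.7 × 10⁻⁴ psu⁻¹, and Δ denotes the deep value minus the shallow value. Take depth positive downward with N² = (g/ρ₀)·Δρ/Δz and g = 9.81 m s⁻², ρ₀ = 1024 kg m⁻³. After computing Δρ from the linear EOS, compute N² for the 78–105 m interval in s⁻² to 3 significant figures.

ΔT = -7.5 K, ΔS = -0.05 psu (deep − shallow).
Δρ/ρ₀ = −αΔT + βΔS = 1.35 × 10⁻³ − 3.85 × 10⁻⁵ = 1.3115 × 10⁻³, so Δρ ≈ 1.343 kg m⁻³.
N² = (g/ρ₀)·Δρ/Δz = g·(Δρ/ρ₀)/Δz = 9.81 × 1.3115 × 10⁻³ / 27 = 4.7651 × 10⁻⁴ s⁻² ≈ 4.77 × 10⁻⁴ s⁻².

4.77 × 10⁻⁴ s⁻²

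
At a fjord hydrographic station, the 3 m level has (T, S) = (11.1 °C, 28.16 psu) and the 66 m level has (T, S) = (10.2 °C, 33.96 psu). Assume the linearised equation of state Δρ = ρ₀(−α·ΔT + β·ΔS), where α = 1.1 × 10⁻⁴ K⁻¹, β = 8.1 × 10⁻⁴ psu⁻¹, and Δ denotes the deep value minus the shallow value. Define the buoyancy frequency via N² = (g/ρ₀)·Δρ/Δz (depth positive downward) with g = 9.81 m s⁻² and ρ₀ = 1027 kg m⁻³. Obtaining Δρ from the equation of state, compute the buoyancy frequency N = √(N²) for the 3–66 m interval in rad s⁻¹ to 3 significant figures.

0.0273 rad s⁻¹

ΔT = -0.9 K, ΔS = +5.80 psu (deep − shallow).
Δρ/ρ₀ = −αΔT + βΔS = 9.90 × 10⁻⁵ + 4.698 × 10⁻³ = 4.797 × 10⁻³, so Δρ ≈ 4.927 kg m⁻³.
N² = (g/ρ₀)·Δρ/Δz = g·(Δρ/ρ₀)/Δz = 9.81 × 4.797 × 10⁻³ / 63 = 7.4696 × 10⁻⁴ s⁻².
N = √(7.4696 × 10⁻⁴) = 0.027331 rad s⁻¹ ≈ 0.0273 rad s⁻¹.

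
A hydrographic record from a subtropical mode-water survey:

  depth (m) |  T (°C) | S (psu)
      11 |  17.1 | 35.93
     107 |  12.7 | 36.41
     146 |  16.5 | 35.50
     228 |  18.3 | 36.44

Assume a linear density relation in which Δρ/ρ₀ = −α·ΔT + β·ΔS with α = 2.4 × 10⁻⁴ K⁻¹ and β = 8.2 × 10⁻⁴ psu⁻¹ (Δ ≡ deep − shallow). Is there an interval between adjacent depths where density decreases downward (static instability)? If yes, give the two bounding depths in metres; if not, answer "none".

Evaluate Δρ/ρ₀ = −αΔT + βΔS across each adjacent pair:
  11–107 m: −αΔT+βΔS = −(2.4 × 10⁻⁴)(-4.4)+(8.2 × 10⁻⁴)(+0.48) = 1.4 × 10⁻³ → stable
  107–146 m: −αΔT+βΔS = −(2.4 × 10⁻⁴)(+3.8)+(8.2 × 10⁻⁴)(-0.91) = -1.7 × 10⁻³ → UNSTABLE
  146–228 m: −αΔT+βΔS = −(2.4 × 10⁻⁴)(+1.8)+(8.2 × 10⁻⁴)(+0.94) = 3.4 × 10⁻⁴ → stable
The 107–146 m interval has Δρ < 0: lighter water underlies denser water.

107–146 m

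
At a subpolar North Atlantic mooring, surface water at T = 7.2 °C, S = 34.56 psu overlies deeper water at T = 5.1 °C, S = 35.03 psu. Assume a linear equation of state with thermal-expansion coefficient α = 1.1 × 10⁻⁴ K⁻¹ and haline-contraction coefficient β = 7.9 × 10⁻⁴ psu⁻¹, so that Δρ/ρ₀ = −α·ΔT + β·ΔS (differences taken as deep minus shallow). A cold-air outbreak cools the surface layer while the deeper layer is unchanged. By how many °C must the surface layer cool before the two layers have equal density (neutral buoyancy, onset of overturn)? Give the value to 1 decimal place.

Neutral buoyancy requires Δρ = 0, i.e. −α(T_deep − T_surf′) + β(S_deep − S_surf) = 0.
T_surf′ = T_deep − (β/α)·ΔS = 5.1 − (7.9 × 10⁻⁴/1.1 × 10⁻⁴)·(+0.47) = 1.725 °C.
Cooling required: 7.2 − (1.725) = 5.475 °C.

5.5 °C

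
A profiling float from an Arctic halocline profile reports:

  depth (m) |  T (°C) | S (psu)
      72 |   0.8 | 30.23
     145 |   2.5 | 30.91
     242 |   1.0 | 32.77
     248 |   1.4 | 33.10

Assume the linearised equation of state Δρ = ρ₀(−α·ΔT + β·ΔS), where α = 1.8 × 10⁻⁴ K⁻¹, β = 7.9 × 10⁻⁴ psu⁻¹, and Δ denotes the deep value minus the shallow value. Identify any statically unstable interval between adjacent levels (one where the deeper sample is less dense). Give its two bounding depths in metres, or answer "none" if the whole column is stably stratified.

Evaluate Δρ/ρ₀ = −αΔT + βΔS across each adjacent pair:
  72–145 m: −αΔT+βΔS = −(1.8 × 10⁻⁴)(+1.7)+(7.9 × 10⁻⁴)(+0.68) = 2.3 × 10⁻⁴ → stable
  145–242 m: −αΔT+βΔS = −(1.8 × 10⁻⁴)(-1.5)+(7.9 × 10⁻⁴)(+1.86) = 1.7 × 10⁻³ → stable
  242–248 m: −αΔT+βΔS = −(1.8 × 10⁻⁴)(+0.4)+(7.9 × 10⁻⁴)(+0.33) = 1.9 × 10⁻⁴ → stable
Every interval has Δρ > 0: the column is stably stratified throughout.

none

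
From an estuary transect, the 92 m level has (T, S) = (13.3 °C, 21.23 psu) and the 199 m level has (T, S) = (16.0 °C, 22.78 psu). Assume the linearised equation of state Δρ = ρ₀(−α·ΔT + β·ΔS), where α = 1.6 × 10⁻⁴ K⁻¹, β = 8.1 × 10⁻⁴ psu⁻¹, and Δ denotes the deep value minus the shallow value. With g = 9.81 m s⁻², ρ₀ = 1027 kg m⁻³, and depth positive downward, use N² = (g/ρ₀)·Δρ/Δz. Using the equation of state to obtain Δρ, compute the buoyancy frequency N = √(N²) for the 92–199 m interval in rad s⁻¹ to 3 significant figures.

8.69 × 10⁻³ rad s⁻¹

ΔT = +2.7 K, ΔS = +1.55 psu (deep − shallow).
Δρ/ρ₀ = −αΔT + βΔS = -4.32 × 10⁻⁴ + 1.2555 × 10⁻³ = 8.235 × 10⁻⁴, so Δρ ≈ 0.8457 kg m⁻³.
N² = (g/ρ₀)·Δρ/Δz = g·(Δρ/ρ₀)/Δz = 9.81 × 8.235 × 10⁻⁴ / 107 = 7.5500 × 10⁻⁵ s⁻².
N = √(7.5500 × 10⁻⁵) = 8.6891 × 10⁻³ rad s⁻¹ ≈ 8.69 × 10⁻³ rad s⁻¹.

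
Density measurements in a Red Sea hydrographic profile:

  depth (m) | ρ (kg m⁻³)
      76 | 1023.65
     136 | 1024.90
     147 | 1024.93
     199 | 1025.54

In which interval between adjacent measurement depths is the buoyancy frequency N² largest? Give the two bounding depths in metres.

76–136 m

Compute the density gradient over each adjacent pair:
  76–136 m: Δρ/Δz = 1.25/60 = 0.021 kg m⁻⁴
  136–147 m: Δρ/Δz = 0.03/11 = 2.7 × 10⁻³ kg m⁻⁴
  147–199 m: Δρ/Δz = 0.61/52 = 0.012 kg m⁻⁴
The largest gradient is in the 76–136 m interval — the pycnocline.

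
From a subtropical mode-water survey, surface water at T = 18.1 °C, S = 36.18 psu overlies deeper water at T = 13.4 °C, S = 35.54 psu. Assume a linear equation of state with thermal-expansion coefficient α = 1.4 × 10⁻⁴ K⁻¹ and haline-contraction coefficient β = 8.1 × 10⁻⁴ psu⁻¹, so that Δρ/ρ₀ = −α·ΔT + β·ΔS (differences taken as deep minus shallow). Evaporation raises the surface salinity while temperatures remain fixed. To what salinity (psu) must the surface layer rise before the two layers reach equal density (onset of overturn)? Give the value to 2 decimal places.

Neutral buoyancy requires −α(T_deep − T_surf) + β(S_deep − S_surf′) = 0.
S_surf′ = S_deep − (α/β)·ΔT = 35.54 − (1.4 × 10⁻⁴/8.1 × 10⁻⁴)·(-4.7) = 36.3523 psu.
Increase required: 36.3523 − 36.18 = 0.1723 psu.

36.35 psu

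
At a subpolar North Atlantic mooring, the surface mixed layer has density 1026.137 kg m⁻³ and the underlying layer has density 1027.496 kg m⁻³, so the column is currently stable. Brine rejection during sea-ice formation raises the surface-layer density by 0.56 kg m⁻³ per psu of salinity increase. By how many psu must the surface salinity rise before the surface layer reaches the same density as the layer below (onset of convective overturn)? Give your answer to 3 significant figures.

2.43 psu

Density deficit of the surface layer: 1027.496 − 1026.137 = 1.359 kg m⁻³.
Required change = 1.359 / 0.56 = 2.43 psu.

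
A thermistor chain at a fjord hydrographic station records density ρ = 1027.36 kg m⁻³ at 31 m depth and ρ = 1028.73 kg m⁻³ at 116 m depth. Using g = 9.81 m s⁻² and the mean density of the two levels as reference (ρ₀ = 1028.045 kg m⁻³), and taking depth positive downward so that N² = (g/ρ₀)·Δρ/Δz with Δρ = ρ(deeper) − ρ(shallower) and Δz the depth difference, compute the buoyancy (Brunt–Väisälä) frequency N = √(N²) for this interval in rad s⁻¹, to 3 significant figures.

0.0124 rad s⁻¹

Δρ = 1028.73 − 1027.36 = 1.37 kg m⁻³ over Δz = 116 − 31 = 85 m.
N² = (9.81/1028.045) × (1.37/85) = 1.5380 × 10⁻⁴ s⁻².
N = √(1.5380 × 10⁻⁴) = 0.012402 rad s⁻¹ ≈ 0.0124 rad s⁻¹.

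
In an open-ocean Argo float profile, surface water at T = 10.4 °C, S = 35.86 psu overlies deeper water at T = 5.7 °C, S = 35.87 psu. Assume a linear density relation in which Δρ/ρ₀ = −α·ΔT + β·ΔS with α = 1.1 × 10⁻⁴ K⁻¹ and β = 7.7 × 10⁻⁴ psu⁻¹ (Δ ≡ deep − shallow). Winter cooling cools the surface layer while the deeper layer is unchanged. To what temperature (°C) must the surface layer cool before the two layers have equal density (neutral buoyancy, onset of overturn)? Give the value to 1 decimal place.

5.6 °C

Neutral buoyancy requires Δρ = 0, i.e. −α(T_deep − T_surf′) + β(S_deep − S_surf) = 0.
T_surf′ = T_deep − (β/α)·ΔS = 5.7 − (7.7 × 10⁻⁴/1.1 × 10⁻⁴)·(+0.01) = 5.630 °C.
Cooling required: 10.4 − (5.630) = 4.770 °C.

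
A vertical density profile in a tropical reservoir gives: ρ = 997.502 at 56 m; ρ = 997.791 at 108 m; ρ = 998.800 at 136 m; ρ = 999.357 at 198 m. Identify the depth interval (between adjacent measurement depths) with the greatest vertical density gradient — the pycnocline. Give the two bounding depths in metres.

Compute the density gradient over each adjacent pair:
  56–108 m: Δρ/Δz = 0.289/52 = 5.6 × 10⁻³ kg m⁻⁴
  108–136 m: Δρ/Δz = 1.009/28 = 0.036 kg m⁻⁴
  136–198 m: Δρ/Δz = 0.557/62 = 9.0 × 10⁻³ kg m⁻⁴
The largest gradient is in the 108–136 m interval — the pycnocline.

108–136 m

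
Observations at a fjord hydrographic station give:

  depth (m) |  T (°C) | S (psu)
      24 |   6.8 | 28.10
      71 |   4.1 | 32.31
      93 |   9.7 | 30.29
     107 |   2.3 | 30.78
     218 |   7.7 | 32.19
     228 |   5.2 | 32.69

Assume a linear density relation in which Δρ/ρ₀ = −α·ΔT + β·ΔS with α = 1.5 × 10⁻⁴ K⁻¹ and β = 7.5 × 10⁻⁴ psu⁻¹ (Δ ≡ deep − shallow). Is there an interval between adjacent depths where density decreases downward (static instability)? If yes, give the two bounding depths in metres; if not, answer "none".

Evaluate Δρ/ρ₀ = −αΔT + βΔS across each adjacent pair:
  24–71 m: −αΔT+βΔS = −(1.5 × 10⁻⁴)(-2.7)+(7.5 × 10⁻⁴)(+4.21) = 3.6 × 10⁻³ → stable
  71–93 m: −αΔT+βΔS = −(1.5 × 10⁻⁴)(+5.6)+(7.5 × 10⁻⁴)(-2.02) = -2.4 × 10⁻³ → UNSTABLE
  93–107 m: −αΔT+βΔS = −(1.5 × 10⁻⁴)(-7.4)+(7.5 × 10⁻⁴)(+0.49) = 1.5 × 10⁻³ → stable
  107–218 m: −αΔT+βΔS = −(1.5 × 10⁻⁴)(+5.4)+(7.5 × 10⁻⁴)(+1.41) = 2.5 × 10⁻⁴ → stable
  218–228 m: −αΔT+βΔS = −(1.5 × 10⁻⁴)(-2.5)+(7.5 × 10⁻⁴)(+0.50) = 7.5 × 10⁻⁴ → stable
The 71–93 m interval has Δρ < 0: lighter water underlies denser water.

71–93 m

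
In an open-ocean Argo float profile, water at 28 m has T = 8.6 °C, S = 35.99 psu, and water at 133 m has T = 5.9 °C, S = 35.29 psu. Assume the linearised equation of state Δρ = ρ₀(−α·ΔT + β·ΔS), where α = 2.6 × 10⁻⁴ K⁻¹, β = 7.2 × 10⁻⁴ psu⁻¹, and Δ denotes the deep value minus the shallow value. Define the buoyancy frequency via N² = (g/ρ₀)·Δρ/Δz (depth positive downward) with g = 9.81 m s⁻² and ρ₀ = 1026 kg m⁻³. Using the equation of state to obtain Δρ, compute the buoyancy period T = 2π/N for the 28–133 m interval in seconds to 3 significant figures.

ΔT = -2.7 K, ΔS = -0.70 psu (deep − shallow).
Δρ/ρ₀ = −αΔT + βΔS = 7.02 × 10⁻⁴ − 5.04 × 10⁻⁴ = 1.98 × 10⁻⁴, so Δρ ≈ 0.2031 kg m⁻³.
N² = (g/ρ₀)·Δρ/Δz = g·(Δρ/ρ₀)/Δz = 9.81 × 1.98 × 10⁻⁴ / 105 = 1.8499 × 10⁻⁵ s⁻².
N = √(1.8499 × 10⁻⁵) = 4.3010 × 10⁻³ rad s⁻¹ → T = 2π/N = 1.4609 × 10³ s ≈ 1.46 × 10³ s.

1.46 × 10³ s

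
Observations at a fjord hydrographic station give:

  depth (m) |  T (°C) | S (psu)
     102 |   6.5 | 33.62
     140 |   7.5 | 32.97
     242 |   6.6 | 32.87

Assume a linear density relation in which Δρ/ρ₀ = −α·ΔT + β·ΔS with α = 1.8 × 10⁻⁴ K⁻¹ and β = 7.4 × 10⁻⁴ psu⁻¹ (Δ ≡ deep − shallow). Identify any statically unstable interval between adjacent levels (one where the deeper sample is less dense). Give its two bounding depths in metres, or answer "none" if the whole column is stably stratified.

102–140 m

Evaluate Δρ/ρ₀ = −αΔT + βΔS across each adjacent pair:
  102–140 m: −αΔT+βΔS = −(1.8 × 10⁻⁴)(+1.0)+(7.4 × 10⁻⁴)(-0.65) = -6.6 × 10⁻⁴ → UNSTABLE
  140–242 m: −αΔT+βΔS = −(1.8 × 10⁻⁴)(-0.9)+(7.4 × 10⁻⁴)(-0.10) = 8.8 × 10⁻⁵ → stable
The 102–140 m interval has Δρ < 0: lighter water underlies denser water.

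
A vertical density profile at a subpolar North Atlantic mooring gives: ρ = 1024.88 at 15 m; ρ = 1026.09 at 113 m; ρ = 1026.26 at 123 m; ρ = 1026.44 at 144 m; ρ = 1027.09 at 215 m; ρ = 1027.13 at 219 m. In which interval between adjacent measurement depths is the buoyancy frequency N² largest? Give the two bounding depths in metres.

Compute the density gradient over each adjacent pair:
  15–113 m: Δρ/Δz = 1.21/98 = 0.012 kg m⁻⁴
  113–123 m: Δρ/Δz = 0.17/10 = 0.017 kg m⁻⁴
  123–144 m: Δρ/Δz = 0.18/21 = 8.6 × 10⁻³ kg m⁻⁴
  144–215 m: Δρ/Δz = 0.65/71 = 9.2 × 10⁻³ kg m⁻⁴
  215–219 m: Δρ/Δz = 0.04/4 = 0.010 kg m⁻⁴
The largest gradient is in the 113–123 m interval — the pycnocline.

113–123 m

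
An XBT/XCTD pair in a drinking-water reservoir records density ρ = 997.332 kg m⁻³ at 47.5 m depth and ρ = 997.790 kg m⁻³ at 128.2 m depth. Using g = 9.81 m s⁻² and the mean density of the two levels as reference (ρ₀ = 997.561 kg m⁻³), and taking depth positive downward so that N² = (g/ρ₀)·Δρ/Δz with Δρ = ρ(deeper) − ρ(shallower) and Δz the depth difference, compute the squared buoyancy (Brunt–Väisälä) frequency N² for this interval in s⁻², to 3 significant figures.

Δρ = 997.790 − 997.332 = 0.458 kg m⁻³ over Δz = 128.2 − 47.5 = 80.7 m.
N² = (9.81/997.561) × (0.458/80.7) = 5.5811 × 10⁻⁵ s⁻² ≈ 5.58 × 10⁻⁵ s⁻².

5.58 × 10⁻⁵ s⁻²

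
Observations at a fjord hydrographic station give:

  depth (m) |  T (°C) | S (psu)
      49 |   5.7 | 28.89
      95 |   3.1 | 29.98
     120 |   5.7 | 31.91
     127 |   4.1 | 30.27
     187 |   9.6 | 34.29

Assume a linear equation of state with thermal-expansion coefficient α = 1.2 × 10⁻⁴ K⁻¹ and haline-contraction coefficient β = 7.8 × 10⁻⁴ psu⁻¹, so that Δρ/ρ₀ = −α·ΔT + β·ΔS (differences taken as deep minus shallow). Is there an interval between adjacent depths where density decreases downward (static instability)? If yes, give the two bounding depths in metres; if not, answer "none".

120–127 m

Evaluate Δρ/ρ₀ = −αΔT + βΔS across each adjacent pair:
  49–95 m: −αΔT+βΔS = −(1.2 × 10⁻⁴)(-2.6)+(7.8 × 10⁻⁴)(+1.09) = 1.2 × 10⁻³ → stable
  95–120 m: −αΔT+βΔS = −(1.2 × 10⁻⁴)(+2.6)+(7.8 × 10⁻⁴)(+1.93) = 1.2 × 10⁻³ → stable
  120–127 m: −αΔT+βΔS = −(1.2 × 10⁻⁴)(-1.6)+(7.8 × 10⁻⁴)(-1.64) = -1.1 × 10⁻³ → UNSTABLE
  127–187 m: −αΔT+βΔS = −(1.2 × 10⁻⁴)(+5.5)+(7.8 × 10⁻⁴)(+4.02) = 2.5 × 10⁻³ → stable
The 120–127 m interval has Δρ < 0: lighter water underlies denser water.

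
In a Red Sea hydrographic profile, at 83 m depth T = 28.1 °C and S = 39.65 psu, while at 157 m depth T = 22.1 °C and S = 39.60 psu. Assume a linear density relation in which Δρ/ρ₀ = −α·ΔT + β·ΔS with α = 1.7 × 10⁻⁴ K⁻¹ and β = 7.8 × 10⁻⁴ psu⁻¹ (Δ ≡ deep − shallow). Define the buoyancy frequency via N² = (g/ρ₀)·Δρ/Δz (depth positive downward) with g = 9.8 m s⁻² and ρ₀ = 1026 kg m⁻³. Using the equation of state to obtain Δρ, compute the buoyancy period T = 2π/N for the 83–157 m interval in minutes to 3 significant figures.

9.19 min

ΔT = -6.0 K, ΔS = -0.05 psu (deep − shallow).
Δρ/ρ₀ = −αΔT + βΔS = 1.02 × 10⁻³ − 3.90 × 10⁻⁵ = 9.81 × 10⁻⁴, so Δρ ≈ 1.007 kg m⁻³.
N² = (g/ρ₀)·Δρ/Δz = g·(Δρ/ρ₀)/Δz = 9.8 × 9.81 × 10⁻⁴ / 74 = 1.2992 × 10⁻⁴ s⁻².
N = √(1.2992 × 10⁻⁴) = 0.011398 rad s⁻¹ → T = 2π/N = 551.25 s = 9.1875 min ≈ 9.19 min.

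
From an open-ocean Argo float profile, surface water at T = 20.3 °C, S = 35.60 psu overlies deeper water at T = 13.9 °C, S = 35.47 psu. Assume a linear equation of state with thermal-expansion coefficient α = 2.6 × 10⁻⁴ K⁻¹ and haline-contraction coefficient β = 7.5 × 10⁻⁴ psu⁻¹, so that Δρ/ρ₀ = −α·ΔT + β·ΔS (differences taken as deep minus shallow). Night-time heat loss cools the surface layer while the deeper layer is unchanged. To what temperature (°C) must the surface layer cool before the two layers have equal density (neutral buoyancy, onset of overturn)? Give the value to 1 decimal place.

14.3 °C

Neutral buoyancy requires Δρ = 0, i.e. −α(T_deep − T_surf′) + β(S_deep − S_surf) = 0.
T_surf′ = T_deep − (β/α)·ΔS = 13.9 − (7.5 × 10⁻⁴/2.6 × 10⁻⁴)·(-0.13) = 14.275 °C.
Cooling required: 20.3 − (14.275) = 6.025 °C.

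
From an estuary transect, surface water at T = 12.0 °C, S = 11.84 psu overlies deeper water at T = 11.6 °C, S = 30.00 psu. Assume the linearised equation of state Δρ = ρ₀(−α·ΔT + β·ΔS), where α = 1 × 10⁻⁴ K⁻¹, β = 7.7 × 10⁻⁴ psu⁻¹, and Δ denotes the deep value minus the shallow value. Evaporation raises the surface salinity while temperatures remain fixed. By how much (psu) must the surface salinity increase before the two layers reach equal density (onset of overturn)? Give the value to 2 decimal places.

Neutral buoyancy requires −α(T_deep − T_surf) + β(S_deep − S_surf′) = 0.
S_surf′ = S_deep − (α/β)·ΔT = 30.00 − (1 × 10⁻⁴/7.7 × 10⁻⁴)·(-0.4) = 30.0519 psu.
Increase required: 30.0519 − 11.84 = 18.2119 psu.

18.21 psu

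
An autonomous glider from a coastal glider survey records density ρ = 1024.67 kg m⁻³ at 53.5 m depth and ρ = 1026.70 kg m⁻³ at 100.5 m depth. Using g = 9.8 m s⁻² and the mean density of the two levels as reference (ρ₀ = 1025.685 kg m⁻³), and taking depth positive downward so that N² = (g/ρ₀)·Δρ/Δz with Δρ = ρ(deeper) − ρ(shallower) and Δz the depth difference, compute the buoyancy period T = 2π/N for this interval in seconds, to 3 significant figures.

Δρ = 1026.70 − 1024.67 = 2.03 kg m⁻³ over Δz = 100.5 − 53.5 = 47 m.
N² = (9.8/1025.685) × (2.03/47) = 4.1268 × 10⁻⁴ s⁻².
N = √(4.1268 × 10⁻⁴) = 0.020315 rad s⁻¹, so T = 2π/N = 309.29 s ≈ 309 s.

309 s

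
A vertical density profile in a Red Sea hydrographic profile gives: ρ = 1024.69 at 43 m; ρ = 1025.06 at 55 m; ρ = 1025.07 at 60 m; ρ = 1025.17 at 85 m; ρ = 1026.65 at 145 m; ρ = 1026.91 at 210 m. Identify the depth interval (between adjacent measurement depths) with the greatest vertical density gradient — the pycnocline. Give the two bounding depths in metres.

Compute the density gradient over each adjacent pair:
  43–55 m: Δρ/Δz = 0.37/12 = 0.031 kg m⁻⁴
  55–60 m: Δρ/Δz = 0.01/5 = 2.0 × 10⁻³ kg m⁻⁴
  60–85 m: Δρ/Δz = 0.10/25 = 4.0 × 10⁻³ kg m⁻⁴
  85–145 m: Δρ/Δz = 1.48/60 = 0.025 kg m⁻⁴
  145–210 m: Δρ/Δz = 0.26/65 = 4.0 × 10⁻³ kg m⁻⁴
The largest gradient is in the 43–55 m interval — the pycnocline.

43–55 m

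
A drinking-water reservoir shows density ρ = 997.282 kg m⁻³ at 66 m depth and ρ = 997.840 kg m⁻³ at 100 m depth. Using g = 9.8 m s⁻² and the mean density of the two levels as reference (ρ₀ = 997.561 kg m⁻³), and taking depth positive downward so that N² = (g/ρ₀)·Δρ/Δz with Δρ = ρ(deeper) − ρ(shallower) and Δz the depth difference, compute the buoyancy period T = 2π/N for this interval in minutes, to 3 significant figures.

Δρ = 997.840 − 997.282 = 0.558 kg m⁻³ over Δz = 100 − 66 = 34 m.
N² = (9.8/997.561) × (0.558/34) = 1.6123 × 10⁻⁴ s⁻².
N = √(1.6123 × 10⁻⁴) = 0.012698 rad s⁻¹, so T = 2π/N = 494.82 s = 8.2470 min ≈ 8.25 min.

8.25 min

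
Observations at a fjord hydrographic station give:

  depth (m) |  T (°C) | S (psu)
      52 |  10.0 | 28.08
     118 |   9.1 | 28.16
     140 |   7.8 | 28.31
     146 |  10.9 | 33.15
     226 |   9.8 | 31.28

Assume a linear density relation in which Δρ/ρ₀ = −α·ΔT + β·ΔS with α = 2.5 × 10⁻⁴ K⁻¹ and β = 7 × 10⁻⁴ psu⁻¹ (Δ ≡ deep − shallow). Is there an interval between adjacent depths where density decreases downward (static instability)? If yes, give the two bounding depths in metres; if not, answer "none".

146–226 m

Evaluate Δρ/ρ₀ = −αΔT + βΔS across each adjacent pair:
  52–118 m: −αΔT+βΔS = −(2.5 × 10⁻⁴)(-0.9)+(7 × 10⁻⁴)(+0.08) = 2.8 × 10⁻⁴ → stable
  118–140 m: −αΔT+βΔS = −(2.5 × 10⁻⁴)(-1.3)+(7 × 10⁻⁴)(+0.15) = 4.3 × 10⁻⁴ → stable
  140–146 m: −αΔT+βΔS = −(2.5 × 10⁻⁴)(+3.1)+(7 × 10⁻⁴)(+4.84) = 2.6 × 10⁻³ → stable
  146–226 m: −αΔT+βΔS = −(2.5 × 10⁻⁴)(-1.1)+(7 × 10⁻⁴)(-1.87) = -1.0 × 10⁻³ → UNSTABLE
The 146–226 m interval has Δρ < 0: lighter water underlies denser water.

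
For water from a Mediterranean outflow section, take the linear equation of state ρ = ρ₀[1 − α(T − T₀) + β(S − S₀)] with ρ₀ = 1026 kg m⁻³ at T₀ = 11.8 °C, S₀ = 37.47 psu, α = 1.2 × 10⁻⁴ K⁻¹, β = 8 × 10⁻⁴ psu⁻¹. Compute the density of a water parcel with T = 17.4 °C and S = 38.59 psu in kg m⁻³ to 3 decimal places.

1026.230 kg m⁻³

T − T₀ = +5.6 K, S − S₀ = +1.12 psu.
Bracket = 1 − α·(+5.6) + β·(+1.12) = 1 + (2.24 × 10⁻⁴) = 1.0002240.
ρ = 1026 × 1.0002240 = 1026.230 kg m⁻³.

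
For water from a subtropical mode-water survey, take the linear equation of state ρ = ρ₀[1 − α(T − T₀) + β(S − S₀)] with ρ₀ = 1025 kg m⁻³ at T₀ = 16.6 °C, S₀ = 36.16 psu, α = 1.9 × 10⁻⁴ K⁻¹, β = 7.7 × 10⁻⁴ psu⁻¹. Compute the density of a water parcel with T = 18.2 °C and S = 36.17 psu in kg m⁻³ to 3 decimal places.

1024.696 kg m⁻³

T − T₀ = +1.6 K, S − S₀ = +0.01 psu.
Bracket = 1 − α·(+1.6) + β·(+0.01) = 1 + (-2.963 × 10⁻⁴) = 0.9997037.
ρ = 1025 × 0.9997037 = 1024.696 kg m⁻³.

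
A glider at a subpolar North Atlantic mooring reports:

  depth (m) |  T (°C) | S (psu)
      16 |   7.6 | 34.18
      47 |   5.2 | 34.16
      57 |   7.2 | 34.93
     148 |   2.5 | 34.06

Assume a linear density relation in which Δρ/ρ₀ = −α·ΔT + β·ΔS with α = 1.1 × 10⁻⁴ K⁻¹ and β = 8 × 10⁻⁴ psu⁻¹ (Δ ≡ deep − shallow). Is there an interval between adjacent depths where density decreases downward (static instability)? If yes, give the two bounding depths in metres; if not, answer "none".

Evaluate Δρ/ρ₀ = −αΔT + βΔS across each adjacent pair:
  16–47 m: −αΔT+βΔS = −(1.1 × 10⁻⁴)(-2.4)+(8 × 10⁻⁴)(-0.02) = 2.5 × 10⁻⁴ → stable
  47–57 m: −αΔT+βΔS = −(1.1 × 10⁻⁴)(+2.0)+(8 × 10⁻⁴)(+0.77) = 4.0 × 10⁻⁴ → stable
  57–148 m: −αΔT+βΔS = −(1.1 × 10⁻⁴)(-4.7)+(8 × 10⁻⁴)(-0.87) = -1.8 × 10⁻⁴ → UNSTABLE
The 57–148 m interval has Δρ < 0: lighter water underlies denser water.

57–148 m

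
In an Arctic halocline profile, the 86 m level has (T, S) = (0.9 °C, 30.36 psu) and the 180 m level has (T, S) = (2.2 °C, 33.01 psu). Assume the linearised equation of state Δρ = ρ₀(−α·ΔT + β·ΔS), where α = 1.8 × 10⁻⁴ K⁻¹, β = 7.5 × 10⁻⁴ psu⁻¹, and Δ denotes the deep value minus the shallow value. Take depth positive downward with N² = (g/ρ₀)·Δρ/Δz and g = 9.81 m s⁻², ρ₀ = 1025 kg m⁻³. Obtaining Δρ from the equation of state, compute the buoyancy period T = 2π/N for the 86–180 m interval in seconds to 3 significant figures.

ΔT = +1.3 K, ΔS = +2.65 psu (deep − shallow).
Δρ/ρ₀ = −αΔT + βΔS = -2.34 × 10⁻⁴ + 1.9875 × 10⁻³ = 1.7535 × 10⁻³, so Δρ ≈ 1.797 kg m⁻³.
N² = (g/ρ₀)·Δρ/Δz = g·(Δρ/ρ₀)/Δz = 9.81 × 1.7535 × 10⁻³ / 94 = 1.8300 × 10⁻⁴ s⁻².
N = √(1.8300 × 10⁻⁴) = 0.013528 rad s⁻¹ → T = 2π/N = 464.46 s ≈ 464 s.

464 s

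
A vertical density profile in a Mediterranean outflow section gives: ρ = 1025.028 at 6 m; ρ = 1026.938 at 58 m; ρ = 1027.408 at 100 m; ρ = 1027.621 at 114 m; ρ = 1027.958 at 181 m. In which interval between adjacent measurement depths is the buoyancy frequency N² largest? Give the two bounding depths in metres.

Compute the density gradient over each adjacent pair:
  6–58 m: Δρ/Δz = 1.910/52 = 0.037 kg m⁻⁴
  58–100 m: Δρ/Δz = 0.470/42 = 0.011 kg m⁻⁴
  100–114 m: Δρ/Δz = 0.213/14 = 0.015 kg m⁻⁴
  114–181 m: Δρ/Δz = 0.337/67 = 5.0 × 10⁻³ kg m⁻⁴
The largest gradient is in the 6–58 m interval — the pycnocline.

6–58 m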